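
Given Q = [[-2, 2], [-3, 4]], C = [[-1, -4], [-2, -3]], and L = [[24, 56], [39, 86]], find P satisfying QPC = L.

P = [[5, 2], [1, -2]]

P = Q⁻¹LC⁻¹ (apply Q⁻¹ on the left and C⁻¹ on the right).
det Q = -2, so Q⁻¹ = [[-2, 1], [-3/2, 1]].
C has determinant -5; C⁻¹ = [[3/5, -4/5], [-2/5, 1/5]].
Q⁻¹L = [[-9, -26], [3, 2]].
P = (Q⁻¹L)C⁻¹ = [[5, 2], [1, -2]].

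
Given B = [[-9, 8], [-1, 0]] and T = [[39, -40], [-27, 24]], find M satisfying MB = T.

M = [[-5, 6], [3, 0]]

Right-multiplying both sides by B⁻¹ gives M = TB⁻¹.
B has determinant 8; B⁻¹ = [[0, -1], [1/8, -9/8]].
M = TB⁻¹ = [[39, -40], [-27, 24]] · [[0, -1], [1/8, -9/8]] = [[-5, 6], [3, 0]].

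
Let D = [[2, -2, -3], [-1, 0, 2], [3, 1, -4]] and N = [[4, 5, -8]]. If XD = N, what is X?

X = [[-2, -5, 1]]

Since D sits to the right of X, X = ND⁻¹.
det D = -5, so D⁻¹ = [[2/5, 11/5, 4/5], [-2/5, -1/5, 1/5], [1/5, 8/5, 2/5]].
X = ND⁻¹ = [[4, 5, -8]] · [[2/5, 11/5, 4/5], [-2/5, -1/5, 1/5], [1/5, 8/5, 2/5]] = [[-2, -5, 1]].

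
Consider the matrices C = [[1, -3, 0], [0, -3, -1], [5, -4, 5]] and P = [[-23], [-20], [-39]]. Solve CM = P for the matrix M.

M = [[-5], [6], [2]]

C is on the left of M, so left-multiply by C⁻¹: M = C⁻¹P.
det C = -4, so C⁻¹ = [[19/4, -15/4, -3/4], [5/4, -5/4, -1/4], [-15/4, 11/4, 3/4]].
M = C⁻¹P = [[19/4, -15/4, -3/4], [5/4, -5/4, -1/4], [-15/4, 11/4, 3/4]] · [[-23], [-20], [-39]] = [[-5], [6], [2]].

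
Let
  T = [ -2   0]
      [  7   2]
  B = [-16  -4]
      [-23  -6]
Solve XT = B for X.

X = [[1, -2], [1, -3]]

Since T sits to the right of X, X = BT⁻¹.
T has determinant -4; T⁻¹ = [[-1/2, 0], [7/4, 1/2]].
X = BT⁻¹ = [[-16, -4], [-23, -6]] · [[-1/2, 0], [7/4, 1/2]] = [[1, -2], [1, -3]].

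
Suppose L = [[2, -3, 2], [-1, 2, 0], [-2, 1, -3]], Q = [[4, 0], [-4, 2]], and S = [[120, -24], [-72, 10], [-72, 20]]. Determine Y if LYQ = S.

Y = L⁻¹SQ⁻¹ (apply L⁻¹ on the left and Q⁻¹ on the right).
L has determinant 3; L⁻¹ = [[-2, -7/3, -4/3], [-1, -2/3, -2/3], [1, 4/3, 1/3]].
det Q = 8, so Q⁻¹ = [[1/4, 0], [1/2, 1/2]].
L⁻¹S = [[24, -2], [-24, 4], [0, -4]].
Y = (L⁻¹S)Q⁻¹ = [[5, -1], [-4, 2], [-2, -2]].

Y = [[5, -1], [-4, 2], [-2, -2]]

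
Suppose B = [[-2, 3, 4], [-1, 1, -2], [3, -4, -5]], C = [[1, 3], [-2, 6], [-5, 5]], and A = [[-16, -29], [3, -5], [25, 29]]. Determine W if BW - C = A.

BW = A + C = [[-15, -26], [1, 1], [20, 34]].
Since B multiplies W on the left, W = B⁻¹(A + C).
det B = -3, so B⁻¹ = [[13/3, 1/3, 10/3], [11/3, 2/3, 8/3], [-1/3, -1/3, -1/3]].
W = B⁻¹(A + C) = [[2, 1], [-1, -4], [-2, -3]].

W = [[2, 1], [-1, -4], [-2, -3]]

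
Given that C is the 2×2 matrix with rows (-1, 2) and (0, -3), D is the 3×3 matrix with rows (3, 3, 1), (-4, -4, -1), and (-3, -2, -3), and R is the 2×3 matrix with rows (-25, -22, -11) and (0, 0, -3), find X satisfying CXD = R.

X = C⁻¹RD⁻¹ (apply C⁻¹ on the left and D⁻¹ on the right).
det C = 3; the adjugate gives C⁻¹ = [[-1, -2/3], [0, -1/3]].
det D = -1; the adjugate gives D⁻¹ = [[-10, -7, -1], [9, 6, 1], [4, 3, 0]].
C⁻¹R = [[25, 22, 13], [0, 0, 1]].
X = (C⁻¹R)D⁻¹ = [[0, -4, -3], [4, 3, 0]].

X = [[0, -4, -3], [4, 3, 0]]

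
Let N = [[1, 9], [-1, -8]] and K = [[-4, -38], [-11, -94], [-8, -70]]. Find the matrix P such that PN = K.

Right-multiplying both sides by N⁻¹ gives P = KN⁻¹.
det N = 1, so N⁻¹ = [[-8, -9], [1, 1]].
P = KN⁻¹ = [[-4, -38], [-11, -94], [-8, -70]] · [[-8, -9], [1, 1]] = [[-6, -2], [-6, 5], [-6, 2]].

P = [[-6, -2], [-6, 5], [-6, 2]]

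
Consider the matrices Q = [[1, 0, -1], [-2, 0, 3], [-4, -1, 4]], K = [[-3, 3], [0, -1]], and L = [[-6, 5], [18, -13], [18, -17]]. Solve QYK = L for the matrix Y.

Isolating Y: multiply by Q⁻¹ from the left and K⁻¹ from the right, so Y = Q⁻¹LK⁻¹.
det Q = 1; the adjugate gives Q⁻¹ = [[3, 1, 0], [-4, 0, -1], [2, 1, 0]].
det K = 3, so K⁻¹ = [[-1/3, -1], [0, -1]].
Q⁻¹L = [[0, 2], [6, -3], [6, -3]].
Y = (Q⁻¹L)K⁻¹ = [[0, -2], [-2, -3], [-2, -3]].

Y = [[0, -2], [-2, -3], [-2, -3]]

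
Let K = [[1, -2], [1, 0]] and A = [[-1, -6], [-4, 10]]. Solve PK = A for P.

Since K sits to the right of P, P = AK⁻¹.
K has determinant 2; K⁻¹ = [[0, 1], [-1/2, 1/2]].
P = AK⁻¹ = [[-1, -6], [-4, 10]] · [[0, 1], [-1/2, 1/2]] = [[3, -4], [-5, 1]].

P = [[3, -4], [-5, 1]]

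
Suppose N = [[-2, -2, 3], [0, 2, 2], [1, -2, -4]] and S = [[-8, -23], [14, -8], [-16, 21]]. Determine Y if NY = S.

Since N multiplies Y on the left, Y = N⁻¹S.
N has determinant -2; N⁻¹ = [[2, 7, 5], [-1, -5/2, -2], [1, 3, 2]].
Y = N⁻¹S = [[2, 7, 5], [-1, -5/2, -2], [1, 3, 2]] · [[-8, -23], [14, -8], [-16, 21]] = [[2, 3], [5, 1], [2, -5]].

Y = [[2, 3], [5, 1], [2, -5]]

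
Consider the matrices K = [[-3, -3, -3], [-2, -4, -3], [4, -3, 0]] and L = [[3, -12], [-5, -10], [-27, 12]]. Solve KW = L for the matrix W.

K is on the left of W, so left-multiply by K⁻¹: W = K⁻¹L.
det K = -3, so K⁻¹ = [[3, -3, 1], [4, -4, 1], [-22/3, 7, -2]].
W = K⁻¹L = [[3, -3, 1], [4, -4, 1], [-22/3, 7, -2]] · [[3, -12], [-5, -10], [-27, 12]] = [[-3, 6], [5, 4], [-3, -6]].

W = [[-3, 6], [5, 4], [-3, -6]]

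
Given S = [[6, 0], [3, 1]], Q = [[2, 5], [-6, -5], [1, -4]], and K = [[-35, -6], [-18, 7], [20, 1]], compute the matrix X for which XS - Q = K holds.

XS = K + Q = [[-33, -1], [-24, 2], [21, -3]].
Since S sits to the right of X, X = (K + Q)S⁻¹.
det S = 6, so S⁻¹ = [[1/6, 0], [-1/2, 1]].
X = (K + Q)S⁻¹ = [[-5, -1], [-5, 2], [5, -3]].

X = [[-5, -1], [-5, 2], [5, -3]]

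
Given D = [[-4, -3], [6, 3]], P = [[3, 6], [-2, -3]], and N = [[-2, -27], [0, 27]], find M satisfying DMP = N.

M = [[1, 2], [4, 5]]

Left-multiply by D⁻¹ and right-multiply by P⁻¹: M = D⁻¹NP⁻¹.
det D = 6; the adjugate gives D⁻¹ = [[1/2, 1/2], [-1, -2/3]].
det P = 3, so P⁻¹ = [[-1, -2], [2/3, 1]].
D⁻¹N = [[-1, 0], [2, 9]].
M = (D⁻¹N)P⁻¹ = [[1, 2], [4, 5]].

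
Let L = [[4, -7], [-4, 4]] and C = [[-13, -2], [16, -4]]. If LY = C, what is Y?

Y = [[-5, 3], [-1, 2]]

L is on the left of Y, so left-multiply by L⁻¹: Y = L⁻¹C.
det L = -12, so L⁻¹ = [[-1/3, -7/12], [-1/3, -1/3]].
Y = L⁻¹C = [[-1/3, -7/12], [-1/3, -1/3]] · [[-13, -2], [16, -4]] = [[-5, 3], [-1, 2]].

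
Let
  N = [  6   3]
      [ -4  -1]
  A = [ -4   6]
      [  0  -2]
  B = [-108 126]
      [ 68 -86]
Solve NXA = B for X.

X = [[4, 1], [1, 4]]

Left-multiply by N⁻¹ and right-multiply by A⁻¹: X = N⁻¹BA⁻¹.
det N = 6, so N⁻¹ = [[-1/6, -1/2], [2/3, 1]].
det A = 8; the adjugate gives A⁻¹ = [[-1/4, -3/4], [0, -1/2]].
N⁻¹B = [[-16, 22], [-4, -2]].
X = (N⁻¹B)A⁻¹ = [[4, 1], [1, 4]].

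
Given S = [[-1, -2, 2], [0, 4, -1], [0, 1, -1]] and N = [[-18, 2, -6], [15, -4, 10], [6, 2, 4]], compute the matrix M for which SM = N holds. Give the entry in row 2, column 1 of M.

3

Left-multiplying both sides by S⁻¹ gives M = S⁻¹N.
det S = 3, so S⁻¹ = [[-1, 0, -2], [0, 1/3, -1/3], [0, 1/3, -4/3]].
M = S⁻¹N = [[-1, 0, -2], [0, 1/3, -1/3], [0, 1/3, -4/3]] · [[-18, 2, -6], [15, -4, 10], [6, 2, 4]] = [[6, -6, -2], [3, -2, 2], [-3, -4, -2]].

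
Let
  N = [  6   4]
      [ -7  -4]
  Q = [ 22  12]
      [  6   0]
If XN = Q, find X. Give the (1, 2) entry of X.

-4

Right-multiplying both sides by N⁻¹ gives X = QN⁻¹.
det N = 4; the adjugate gives N⁻¹ = [[-1, -1], [7/4, 3/2]].
X = QN⁻¹ = [[22, 12], [6, 0]] · [[-1, -1], [7/4, 3/2]] = [[-1, -4], [-6, -6]].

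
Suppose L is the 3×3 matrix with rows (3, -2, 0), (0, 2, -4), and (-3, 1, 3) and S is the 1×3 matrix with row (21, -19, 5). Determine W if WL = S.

W = [[2, -5, -5]]

Since L sits to the right of W, W = SL⁻¹.
L has determinant 6; L⁻¹ = [[5/3, 1, 4/3], [2, 3/2, 2], [1, 1/2, 1]].
W = SL⁻¹ = [[21, -19, 5]] · [[5/3, 1, 4/3], [2, 3/2, 2], [1, 1/2, 1]] = [[2, -5, -5]].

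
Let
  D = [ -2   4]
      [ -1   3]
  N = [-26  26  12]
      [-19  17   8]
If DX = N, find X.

X = [[1, -5, -2], [-6, 4, 2]]

Left-multiplying both sides by D⁻¹ gives X = D⁻¹N.
det D = -2; the adjugate gives D⁻¹ = [[-3/2, 2], [-1/2, 1]].
X = D⁻¹N = [[-3/2, 2], [-1/2, 1]] · [[-26, 26, 12], [-19, 17, 8]] = [[1, -5, -2], [-6, 4, 2]].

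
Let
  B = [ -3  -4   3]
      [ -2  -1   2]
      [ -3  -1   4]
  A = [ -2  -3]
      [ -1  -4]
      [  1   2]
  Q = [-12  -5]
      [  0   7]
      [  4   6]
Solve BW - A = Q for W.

W = [[2, -3], [5, 5], [4, 1]]

BW = Q + A = [[-14, -8], [-1, 3], [5, 8]].
Since B multiplies W on the left, W = B⁻¹(Q + A).
B has determinant -5; B⁻¹ = [[2/5, -13/5, 1], [-2/5, 3/5, 0], [1/5, -9/5, 1]].
W = B⁻¹(Q + A) = [[2, -3], [5, 5], [4, 1]].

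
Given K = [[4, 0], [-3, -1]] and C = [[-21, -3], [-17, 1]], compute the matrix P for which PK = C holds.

P = [[-3, 3], [-5, -1]]

Right-multiplying both sides by K⁻¹ gives P = CK⁻¹.
det K = -4, so K⁻¹ = [[1/4, 0], [-3/4, -1]].
P = CK⁻¹ = [[-21, -3], [-17, 1]] · [[1/4, 0], [-3/4, -1]] = [[-3, 3], [-5, -1]].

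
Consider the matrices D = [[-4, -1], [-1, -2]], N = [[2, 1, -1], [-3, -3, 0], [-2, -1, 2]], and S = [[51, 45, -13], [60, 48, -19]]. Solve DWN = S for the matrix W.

Left-multiply by D⁻¹ and right-multiply by N⁻¹: W = D⁻¹SN⁻¹.
det D = 7; the adjugate gives D⁻¹ = [[-2/7, 1/7], [1/7, -4/7]].
det N = -3, so N⁻¹ = [[2, 1/3, 1], [-2, -2/3, -1], [1, 0, 1]].
D⁻¹S = [[-6, -6, 1], [-27, -21, 9]].
W = (D⁻¹S)N⁻¹ = [[1, 2, 1], [-3, 5, 3]].

W = [[1, 2, 1], [-3, 5, 3]]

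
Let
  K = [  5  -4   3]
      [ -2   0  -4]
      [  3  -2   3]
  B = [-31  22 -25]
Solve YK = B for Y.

K is on the right of Y, so right-multiply by K⁻¹: Y = BK⁻¹.
det K = -4, so K⁻¹ = [[2, -3/2, -4], [3/2, -3/2, -7/2], [-1, 1/2, 2]].
Y = BK⁻¹ = [[-31, 22, -25]] · [[2, -3/2, -4], [3/2, -3/2, -7/2], [-1, 1/2, 2]] = [[-4, 1, -3]].

Y = [[-4, 1, -3]]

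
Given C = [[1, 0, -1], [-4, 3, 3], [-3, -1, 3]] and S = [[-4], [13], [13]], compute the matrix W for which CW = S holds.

Left-multiplying both sides by C⁻¹ gives W = C⁻¹S.
det C = -1, so C⁻¹ = [[-12, -1, -3], [-3, 0, -1], [-13, -1, -3]].
W = C⁻¹S = [[-12, -1, -3], [-3, 0, -1], [-13, -1, -3]] · [[-4], [13], [13]] = [[-4], [-1], [0]].

W = [[-4], [-1], [0]]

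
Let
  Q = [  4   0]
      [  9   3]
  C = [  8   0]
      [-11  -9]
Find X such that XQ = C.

X = [[2, 0], [4, -3]]

Right-multiplying both sides by Q⁻¹ gives X = CQ⁻¹.
det Q = 12; the adjugate gives Q⁻¹ = [[1/4, 0], [-3/4, 1/3]].
X = CQ⁻¹ = [[8, 0], [-11, -9]] · [[1/4, 0], [-3/4, 1/3]] = [[2, 0], [4, -3]].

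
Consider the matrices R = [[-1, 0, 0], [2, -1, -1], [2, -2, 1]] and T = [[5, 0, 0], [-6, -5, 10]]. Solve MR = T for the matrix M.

R is on the right of M, so right-multiply by R⁻¹: M = TR⁻¹.
R has determinant 3; R⁻¹ = [[-1, 0, 0], [-4/3, -1/3, -1/3], [-2/3, -2/3, 1/3]].
M = TR⁻¹ = [[5, 0, 0], [-6, -5, 10]] · [[-1, 0, 0], [-4/3, -1/3, -1/3], [-2/3, -2/3, 1/3]] = [[-5, 0, 0], [6, -5, 5]].

M = [[-5, 0, 0], [6, -5, 5]]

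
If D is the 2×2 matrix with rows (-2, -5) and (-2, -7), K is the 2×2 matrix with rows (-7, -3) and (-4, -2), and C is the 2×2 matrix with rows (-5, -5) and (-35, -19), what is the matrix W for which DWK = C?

Left-multiply by D⁻¹ and right-multiply by K⁻¹: W = D⁻¹CK⁻¹.
det D = 4, so D⁻¹ = [[-7/4, 5/4], [1/2, -1/2]].
det K = 2, so K⁻¹ = [[-1, 3/2], [2, -7/2]].
D⁻¹C = [[-35, -15], [15, 7]].
W = (D⁻¹C)K⁻¹ = [[5, 0], [-1, -2]].

W = [[5, 0], [-1, -2]]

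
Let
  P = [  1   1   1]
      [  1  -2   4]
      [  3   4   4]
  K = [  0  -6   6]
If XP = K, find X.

X = [[-2, 2, 0]]

P is on the right of X, so right-multiply by P⁻¹: X = KP⁻¹.
det P = -6, so P⁻¹ = [[4, 0, -1], [-4/3, -1/6, 1/2], [-5/3, 1/6, 1/2]].
X = KP⁻¹ = [[0, -6, 6]] · [[4, 0, -1], [-4/3, -1/6, 1/2], [-5/3, 1/6, 1/2]] = [[-2, 2, 0]].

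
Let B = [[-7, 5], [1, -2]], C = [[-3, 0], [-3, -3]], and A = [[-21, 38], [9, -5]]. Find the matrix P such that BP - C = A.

P = [[2, -4], [-2, 2]]

BP = A + C = [[-24, 38], [6, -8]].
Since B multiplies P on the left, P = B⁻¹(A + C).
B has determinant 9; B⁻¹ = [[-2/9, -5/9], [-1/9, -7/9]].
P = B⁻¹(A + C) = [[2, -4], [-2, 2]].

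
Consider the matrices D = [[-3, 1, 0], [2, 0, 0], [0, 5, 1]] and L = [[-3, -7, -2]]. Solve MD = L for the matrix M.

Since D sits to the right of M, M = LD⁻¹.
det D = -2, so D⁻¹ = [[0, 1/2, 0], [1, 3/2, 0], [-5, -15/2, 1]].
M = LD⁻¹ = [[-3, -7, -2]] · [[0, 1/2, 0], [1, 3/2, 0], [-5, -15/2, 1]] = [[3, 3, -2]].

M = [[3, 3, -2]]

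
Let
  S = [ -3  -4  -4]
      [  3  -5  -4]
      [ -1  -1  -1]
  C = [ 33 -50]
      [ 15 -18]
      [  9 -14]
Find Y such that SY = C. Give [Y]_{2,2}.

4

Since S multiplies Y on the left, Y = S⁻¹C.
S has determinant 1; S⁻¹ = [[1, 0, -4], [7, -1, -24], [-8, 1, 27]].
Y = S⁻¹C = [[1, 0, -4], [7, -1, -24], [-8, 1, 27]] · [[33, -50], [15, -18], [9, -14]] = [[-3, 6], [0, 4], [-6, 4]].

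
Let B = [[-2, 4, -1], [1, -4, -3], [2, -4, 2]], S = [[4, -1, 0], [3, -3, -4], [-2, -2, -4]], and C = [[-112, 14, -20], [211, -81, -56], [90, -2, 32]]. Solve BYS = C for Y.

Y = [[0, -5, -2], [-5, -5, 2], [-2, -4, 1]]

Y = B⁻¹CS⁻¹ (apply B⁻¹ on the left and S⁻¹ on the right).
det B = 4, so B⁻¹ = [[-5, -1, -4], [-2, -1/2, -7/4], [1, 0, 1]].
det S = -4; the adjugate gives S⁻¹ = [[-1, 1, -1], [-5, 4, -4], [3, -5/2, 9/4]].
B⁻¹C = [[-11, 19, 28], [-39, 16, 12], [-22, 12, 12]].
Y = (B⁻¹C)S⁻¹ = [[0, -5, -2], [-5, -5, 2], [-2, -4, 1]].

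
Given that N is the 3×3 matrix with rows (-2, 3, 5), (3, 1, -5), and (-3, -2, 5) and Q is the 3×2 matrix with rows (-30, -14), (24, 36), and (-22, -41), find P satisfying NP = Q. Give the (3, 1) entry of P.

-4

Left-multiplying both sides by N⁻¹ gives P = N⁻¹Q.
det N = -5; the adjugate gives N⁻¹ = [[1, 5, 4], [0, -1, -1], [3/5, 13/5, 11/5]].
P = N⁻¹Q = [[1, 5, 4], [0, -1, -1], [3/5, 13/5, 11/5]] · [[-30, -14], [24, 36], [-22, -41]] = [[2, 2], [-2, 5], [-4, -5]].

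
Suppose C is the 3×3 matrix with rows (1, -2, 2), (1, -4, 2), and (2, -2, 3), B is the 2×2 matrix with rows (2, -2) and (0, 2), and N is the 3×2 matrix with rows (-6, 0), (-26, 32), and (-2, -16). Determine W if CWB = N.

Isolating W: multiply by C⁻¹ from the left and B⁻¹ from the right, so W = C⁻¹NB⁻¹.
det C = 2, so C⁻¹ = [[-4, 1, 2], [1/2, -1/2, 0], [3, -1, -1]].
det B = 4; the adjugate gives B⁻¹ = [[1/2, 1/2], [0, 1/2]].
C⁻¹N = [[-6, 0], [10, -16], [10, -16]].
W = (C⁻¹N)B⁻¹ = [[-3, -3], [5, -3], [5, -3]].

W = [[-3, -3], [5, -3], [5, -3]]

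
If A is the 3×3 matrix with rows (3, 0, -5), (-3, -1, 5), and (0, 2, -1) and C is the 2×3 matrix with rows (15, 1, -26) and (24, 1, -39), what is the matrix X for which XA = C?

X = [[6, 1, 1], [5, -3, -1]]

A is on the right of X, so right-multiply by A⁻¹: X = CA⁻¹.
det A = 3; the adjugate gives A⁻¹ = [[-3, -10/3, -5/3], [-1, -1, 0], [-2, -2, -1]].
X = CA⁻¹ = [[15, 1, -26], [24, 1, -39]] · [[-3, -10/3, -5/3], [-1, -1, 0], [-2, -2, -1]] = [[6, 1, 1], [5, -3, -1]].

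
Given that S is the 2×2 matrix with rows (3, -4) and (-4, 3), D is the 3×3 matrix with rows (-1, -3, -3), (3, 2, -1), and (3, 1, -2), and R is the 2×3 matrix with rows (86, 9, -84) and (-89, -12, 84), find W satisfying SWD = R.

Isolating W: multiply by S⁻¹ from the left and D⁻¹ from the right, so W = S⁻¹RD⁻¹.
S has determinant -7; S⁻¹ = [[-3/7, -4/7], [-4/7, -3/7]].
det D = 3; the adjugate gives D⁻¹ = [[-1, -3, 3], [1, 11/3, -10/3], [-1, -8/3, 7/3]].
S⁻¹R = [[14, 3, -12], [-11, 0, 12]].
W = (S⁻¹R)D⁻¹ = [[1, 1, 4], [-1, 1, -5]].

W = [[1, 1, 4], [-1, 1, -5]]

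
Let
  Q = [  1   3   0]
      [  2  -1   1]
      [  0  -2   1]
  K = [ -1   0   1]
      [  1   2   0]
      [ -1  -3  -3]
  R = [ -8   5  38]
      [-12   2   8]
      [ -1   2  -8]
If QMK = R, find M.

M = Q⁻¹RK⁻¹ (apply Q⁻¹ on the left and K⁻¹ on the right).
Q has determinant -5; Q⁻¹ = [[-1/5, 3/5, -3/5], [2/5, -1/5, 1/5], [4/5, -2/5, 7/5]].
det K = 5, so K⁻¹ = [[-6/5, -3/5, -2/5], [3/5, 4/5, 1/5], [-1/5, -3/5, -2/5]].
Q⁻¹R = [[-5, -1, 2], [-1, 2, 12], [-3, 6, 16]].
M = (Q⁻¹R)K⁻¹ = [[5, 1, 1], [0, -5, -4], [4, -3, -4]].

M = [[5, 1, 1], [0, -5, -4], [4, -3, -4]]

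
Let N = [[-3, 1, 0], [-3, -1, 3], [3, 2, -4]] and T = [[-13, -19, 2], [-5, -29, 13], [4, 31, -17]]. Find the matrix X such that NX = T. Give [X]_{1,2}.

Since N multiplies X on the left, X = N⁻¹T.
det N = 3; the adjugate gives N⁻¹ = [[-2/3, 4/3, 1], [-1, 4, 3], [-1, 3, 2]].
X = N⁻¹T = [[-2/3, 4/3, 1], [-1, 4, 3], [-1, 3, 2]] · [[-13, -19, 2], [-5, -29, 13], [4, 31, -17]] = [[6, 5, -1], [5, -4, -1], [6, -6, 3]].

5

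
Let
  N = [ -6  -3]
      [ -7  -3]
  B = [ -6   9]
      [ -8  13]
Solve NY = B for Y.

Left-multiplying both sides by N⁻¹ gives Y = N⁻¹B.
det N = -3, so N⁻¹ = [[1, -1], [-7/3, 2]].
Y = N⁻¹B = [[1, -1], [-7/3, 2]] · [[-6, 9], [-8, 13]] = [[2, -4], [-2, 5]].

Y = [[2, -4], [-2, 5]]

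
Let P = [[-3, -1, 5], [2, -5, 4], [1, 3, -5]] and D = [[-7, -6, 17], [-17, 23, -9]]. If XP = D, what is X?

Since P sits to the right of X, X = DP⁻¹.
P has determinant 2; P⁻¹ = [[13/2, 5, 21/2], [7, 5, 11], [11/2, 4, 17/2]].
X = DP⁻¹ = [[-7, -6, 17], [-17, 23, -9]] · [[13/2, 5, 21/2], [7, 5, 11], [11/2, 4, 17/2]] = [[6, 3, 5], [1, -6, -2]].

X = [[6, 3, 5], [1, -6, -2]]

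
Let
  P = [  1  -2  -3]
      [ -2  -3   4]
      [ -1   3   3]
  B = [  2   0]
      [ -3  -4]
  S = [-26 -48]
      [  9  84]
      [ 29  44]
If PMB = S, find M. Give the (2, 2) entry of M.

1

M = P⁻¹SB⁻¹ (apply P⁻¹ on the left and B⁻¹ on the right).
det P = 2, so P⁻¹ = [[-21/2, -3/2, -17/2], [1, 0, 1], [-9/2, -1/2, -7/2]].
det B = -8; the adjugate gives B⁻¹ = [[1/2, 0], [-3/8, -1/4]].
P⁻¹S = [[13, 4], [3, -4], [11, 20]].
M = (P⁻¹S)B⁻¹ = [[5, -1], [3, 1], [-2, -5]].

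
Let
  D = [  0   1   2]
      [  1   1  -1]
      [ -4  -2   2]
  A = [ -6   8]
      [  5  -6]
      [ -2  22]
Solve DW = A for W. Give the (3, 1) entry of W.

-5

Left-multiplying both sides by D⁻¹ gives W = D⁻¹A.
D has determinant 6; D⁻¹ = [[0, -1, -1/2], [1/3, 4/3, 1/3], [1/3, -2/3, -1/6]].
W = D⁻¹A = [[0, -1, -1/2], [1/3, 4/3, 1/3], [1/3, -2/3, -1/6]] · [[-6, 8], [5, -6], [-2, 22]] = [[-4, -5], [4, 2], [-5, 3]].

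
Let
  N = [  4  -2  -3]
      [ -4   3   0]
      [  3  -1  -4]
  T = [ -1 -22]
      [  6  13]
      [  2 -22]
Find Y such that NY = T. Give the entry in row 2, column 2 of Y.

3

Left-multiplying both sides by N⁻¹ gives Y = N⁻¹T.
N has determinant -1; N⁻¹ = [[12, 5, -9], [16, 7, -12], [5, 2, -4]].
Y = N⁻¹T = [[12, 5, -9], [16, 7, -12], [5, 2, -4]] · [[-1, -22], [6, 13], [2, -22]] = [[0, -1], [2, 3], [-1, 4]].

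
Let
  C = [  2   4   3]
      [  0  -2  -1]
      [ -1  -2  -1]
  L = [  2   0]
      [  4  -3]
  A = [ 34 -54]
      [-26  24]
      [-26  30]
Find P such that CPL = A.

P = [[-4, 2], [1, 5], [-5, -2]]

P = C⁻¹AL⁻¹ (apply C⁻¹ on the left and L⁻¹ on the right).
det C = -2; the adjugate gives C⁻¹ = [[0, 1, -1], [-1/2, -1/2, -1], [1, 0, 2]].
det L = -6; the adjugate gives L⁻¹ = [[1/2, 0], [2/3, -1/3]].
C⁻¹A = [[0, -6], [22, -15], [-18, 6]].
P = (C⁻¹A)L⁻¹ = [[-4, 2], [1, 5], [-5, -2]].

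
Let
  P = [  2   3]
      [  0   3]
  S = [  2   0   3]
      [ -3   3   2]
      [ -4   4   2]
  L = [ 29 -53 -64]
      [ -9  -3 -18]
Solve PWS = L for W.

Isolating W: multiply by P⁻¹ from the left and S⁻¹ from the right, so W = P⁻¹LS⁻¹.
P has determinant 6; P⁻¹ = [[1/2, -1/2], [0, 1/3]].
det S = -4, so S⁻¹ = [[1/2, -3, 9/4], [1/2, -4, 13/4], [0, 2, -3/2]].
P⁻¹L = [[19, -25, -23], [-3, -1, -6]].
W = (P⁻¹L)S⁻¹ = [[-3, -3, -4], [-2, 1, -1]].

W = [[-3, -3, -4], [-2, 1, -1]]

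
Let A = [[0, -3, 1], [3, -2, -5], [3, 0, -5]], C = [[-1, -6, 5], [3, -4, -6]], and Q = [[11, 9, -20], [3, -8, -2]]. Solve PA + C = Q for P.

P = [[-5, 0, 4], [4, -4, 4]]

PA = Q − C = [[12, 15, -25], [0, -4, 4]].
Since A sits to the right of P, P = (Q − C)A⁻¹.
A has determinant 6; A⁻¹ = [[5/3, -5/2, 17/6], [0, -1/2, 1/2], [1, -3/2, 3/2]].
P = (Q − C)A⁻¹ = [[-5, 0, 4], [4, -4, 4]].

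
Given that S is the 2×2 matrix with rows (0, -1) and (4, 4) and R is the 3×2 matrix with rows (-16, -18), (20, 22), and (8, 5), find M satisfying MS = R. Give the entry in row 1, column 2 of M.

-4

S is on the right of M, so right-multiply by S⁻¹: M = RS⁻¹.
det S = 4; the adjugate gives S⁻¹ = [[1, 1/4], [-1, 0]].
M = RS⁻¹ = [[-16, -18], [20, 22], [8, 5]] · [[1, 1/4], [-1, 0]] = [[2, -4], [-2, 5], [3, 2]].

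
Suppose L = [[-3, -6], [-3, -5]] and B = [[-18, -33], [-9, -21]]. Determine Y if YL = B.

Y = [[3, 3], [6, -3]]

Right-multiplying both sides by L⁻¹ gives Y = BL⁻¹.
L has determinant -3; L⁻¹ = [[5/3, -2], [-1, 1]].
Y = BL⁻¹ = [[-18, -33], [-9, -21]] · [[5/3, -2], [-1, 1]] = [[3, 3], [6, -3]].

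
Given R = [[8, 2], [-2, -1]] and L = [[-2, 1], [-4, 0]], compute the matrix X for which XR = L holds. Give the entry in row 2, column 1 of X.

-1

Right-multiplying both sides by R⁻¹ gives X = LR⁻¹.
det R = -4, so R⁻¹ = [[1/4, 1/2], [-1/2, -2]].
X = LR⁻¹ = [[-2, 1], [-4, 0]] · [[1/4, 1/2], [-1/2, -2]] = [[-1, -3], [-1, -2]].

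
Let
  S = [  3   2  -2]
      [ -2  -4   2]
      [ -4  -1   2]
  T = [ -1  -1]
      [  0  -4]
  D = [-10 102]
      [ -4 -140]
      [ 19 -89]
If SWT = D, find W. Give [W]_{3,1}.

Isolating W: multiply by S⁻¹ from the left and T⁻¹ from the right, so W = S⁻¹DT⁻¹.
det S = 2, so S⁻¹ = [[-3, -1, -2], [-2, -1, -1], [-7, -5/2, -4]].
det T = 4, so T⁻¹ = [[-1, 1/4], [0, -1/4]].
S⁻¹D = [[-4, 12], [5, 25], [4, -8]].
W = (S⁻¹D)T⁻¹ = [[4, -4], [-5, -5], [-4, 3]].

-4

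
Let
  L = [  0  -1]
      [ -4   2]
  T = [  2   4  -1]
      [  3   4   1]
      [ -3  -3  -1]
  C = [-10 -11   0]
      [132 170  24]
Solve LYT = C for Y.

Y = [[-2, -5, 3], [2, -3, -5]]

Isolating Y: multiply by L⁻¹ from the left and T⁻¹ from the right, so Y = L⁻¹CT⁻¹.
det L = -4; the adjugate gives L⁻¹ = [[-1/2, -1/4], [-1, 0]].
det T = -5; the adjugate gives T⁻¹ = [[1/5, -7/5, -8/5], [0, 1, 1], [-3/5, 6/5, 4/5]].
L⁻¹C = [[-28, -37, -6], [10, 11, 0]].
Y = (L⁻¹C)T⁻¹ = [[-2, -5, 3], [2, -3, -5]].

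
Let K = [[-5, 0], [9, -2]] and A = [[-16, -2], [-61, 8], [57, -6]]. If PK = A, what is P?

Since K sits to the right of P, P = AK⁻¹.
det K = 10; the adjugate gives K⁻¹ = [[-1/5, 0], [-9/10, -1/2]].
P = AK⁻¹ = [[-16, -2], [-61, 8], [57, -6]] · [[-1/5, 0], [-9/10, -1/2]] = [[5, 1], [5, -4], [-6, 3]].

P = [[5, 1], [5, -4], [-6, 3]]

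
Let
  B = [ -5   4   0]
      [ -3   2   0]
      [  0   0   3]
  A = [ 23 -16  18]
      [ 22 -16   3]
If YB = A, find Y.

Right-multiplying both sides by B⁻¹ gives Y = AB⁻¹.
det B = 6, so B⁻¹ = [[1, -2, 0], [3/2, -5/2, 0], [0, 0, 1/3]].
Y = AB⁻¹ = [[23, -16, 18], [22, -16, 3]] · [[1, -2, 0], [3/2, -5/2, 0], [0, 0, 1/3]] = [[-1, -6, 6], [-2, -4, 1]].

Y = [[-1, -6, 6], [-2, -4, 1]]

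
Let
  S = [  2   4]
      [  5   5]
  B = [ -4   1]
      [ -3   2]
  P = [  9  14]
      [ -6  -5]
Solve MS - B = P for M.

MS = P + B = [[5, 15], [-9, -3]].
Right-multiplying both sides by S⁻¹ gives M = (P + B)S⁻¹.
det S = -10, so S⁻¹ = [[-1/2, 2/5], [1/2, -1/5]].
M = (P + B)S⁻¹ = [[5, -1], [3, -3]].

M = [[5, -1], [3, -3]]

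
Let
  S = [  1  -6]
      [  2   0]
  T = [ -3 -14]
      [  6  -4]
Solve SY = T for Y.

Y = [[3, -2], [1, 2]]

Since S multiplies Y on the left, Y = S⁻¹T.
det S = 12; the adjugate gives S⁻¹ = [[0, 1/2], [-1/6, 1/12]].
Y = S⁻¹T = [[0, 1/2], [-1/6, 1/12]] · [[-3, -14], [6, -4]] = [[3, -2], [1, 2]].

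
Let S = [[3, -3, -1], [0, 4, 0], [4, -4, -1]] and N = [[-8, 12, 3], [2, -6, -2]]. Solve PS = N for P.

Right-multiplying both sides by S⁻¹ gives P = NS⁻¹.
det S = 4, so S⁻¹ = [[-1, 1/4, 1], [0, 1/4, 0], [-4, 0, 3]].
P = NS⁻¹ = [[-8, 12, 3], [2, -6, -2]] · [[-1, 1/4, 1], [0, 1/4, 0], [-4, 0, 3]] = [[-4, 1, 1], [6, -1, -4]].

P = [[-4, 1, 1], [6, -1, -4]]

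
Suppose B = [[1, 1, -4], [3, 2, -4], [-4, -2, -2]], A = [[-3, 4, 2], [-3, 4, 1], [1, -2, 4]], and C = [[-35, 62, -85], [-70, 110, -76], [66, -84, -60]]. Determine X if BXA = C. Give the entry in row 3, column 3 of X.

Isolating X: multiply by B⁻¹ from the left and A⁻¹ from the right, so X = B⁻¹CA⁻¹.
det B = 2; the adjugate gives B⁻¹ = [[-6, 5, 2], [11, -9, -4], [1, -1, -1/2]].
det A = 2, so A⁻¹ = [[9, -10, -2], [13/2, -7, -3/2], [1, -1, 0]].
B⁻¹C = [[-8, 10, 10], [-19, 28, -11], [2, -6, 21]].
X = (B⁻¹C)A⁻¹ = [[3, 0, 1], [0, 5, -4], [0, 1, 5]].

5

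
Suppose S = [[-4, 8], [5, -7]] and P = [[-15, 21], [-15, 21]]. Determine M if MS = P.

S is on the right of M, so right-multiply by S⁻¹: M = PS⁻¹.
S has determinant -12; S⁻¹ = [[7/12, 2/3], [5/12, 1/3]].
M = PS⁻¹ = [[-15, 21], [-15, 21]] · [[7/12, 2/3], [5/12, 1/3]] = [[0, -3], [0, -3]].

M = [[0, -3], [0, -3]]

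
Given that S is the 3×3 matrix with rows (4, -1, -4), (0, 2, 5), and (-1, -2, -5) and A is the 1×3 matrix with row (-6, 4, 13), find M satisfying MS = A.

S is on the right of M, so right-multiply by S⁻¹: M = AS⁻¹.
S has determinant -3; S⁻¹ = [[0, -1, -1], [5/3, 8, 20/3], [-2/3, -3, -8/3]].
M = AS⁻¹ = [[-6, 4, 13]] · [[0, -1, -1], [5/3, 8, 20/3], [-2/3, -3, -8/3]] = [[-2, -1, -2]].

M = [[-2, -1, -2]]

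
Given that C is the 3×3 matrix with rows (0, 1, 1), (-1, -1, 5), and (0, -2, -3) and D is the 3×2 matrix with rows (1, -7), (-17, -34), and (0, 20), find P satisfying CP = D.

Left-multiplying both sides by C⁻¹ gives P = C⁻¹D.
det C = -1, so C⁻¹ = [[-13, -1, -6], [3, 0, 1], [-2, 0, -1]].
P = C⁻¹D = [[-13, -1, -6], [3, 0, 1], [-2, 0, -1]] · [[1, -7], [-17, -34], [0, 20]] = [[4, 5], [3, -1], [-2, -6]].

P = [[4, 5], [3, -1], [-2, -6]]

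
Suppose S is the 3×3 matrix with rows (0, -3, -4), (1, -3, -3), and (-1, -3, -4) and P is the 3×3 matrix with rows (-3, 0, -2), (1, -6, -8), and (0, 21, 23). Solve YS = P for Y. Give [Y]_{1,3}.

1

S is on the right of Y, so right-multiply by S⁻¹: Y = PS⁻¹.
det S = 3, so S⁻¹ = [[1, 0, -1], [7/3, -4/3, -4/3], [-2, 1, 1]].
Y = PS⁻¹ = [[-3, 0, -2], [1, -6, -8], [0, 21, 23]] · [[1, 0, -1], [7/3, -4/3, -4/3], [-2, 1, 1]] = [[1, -2, 1], [3, 0, -1], [3, -5, -5]].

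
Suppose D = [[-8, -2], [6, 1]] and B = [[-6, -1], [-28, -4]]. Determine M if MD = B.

Right-multiplying both sides by D⁻¹ gives M = BD⁻¹.
D has determinant 4; D⁻¹ = [[1/4, 1/2], [-3/2, -2]].
M = BD⁻¹ = [[-6, -1], [-28, -4]] · [[1/4, 1/2], [-3/2, -2]] = [[0, -1], [-1, -6]].

M = [[0, -1], [-1, -6]]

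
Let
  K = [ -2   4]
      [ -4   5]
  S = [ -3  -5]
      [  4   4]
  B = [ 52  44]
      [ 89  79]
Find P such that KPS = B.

Left-multiply by K⁻¹ and right-multiply by S⁻¹: P = K⁻¹BS⁻¹.
det K = 6, so K⁻¹ = [[5/6, -2/3], [2/3, -1/3]].
S has determinant 8; S⁻¹ = [[1/2, 5/8], [-1/2, -3/8]].
K⁻¹B = [[-16, -16], [5, 3]].
P = (K⁻¹B)S⁻¹ = [[0, -4], [1, 2]].

P = [[0, -4], [1, 2]]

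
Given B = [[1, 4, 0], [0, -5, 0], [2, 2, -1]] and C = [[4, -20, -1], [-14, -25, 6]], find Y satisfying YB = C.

Right-multiplying both sides by B⁻¹ gives Y = CB⁻¹.
B has determinant 5; B⁻¹ = [[1, 4/5, 0], [0, -1/5, 0], [2, 6/5, -1]].
Y = CB⁻¹ = [[4, -20, -1], [-14, -25, 6]] · [[1, 4/5, 0], [0, -1/5, 0], [2, 6/5, -1]] = [[2, 6, 1], [-2, 1, -6]].

Y = [[2, 6, 1], [-2, 1, -6]]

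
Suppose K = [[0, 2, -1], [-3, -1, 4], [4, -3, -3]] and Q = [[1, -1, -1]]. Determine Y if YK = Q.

Since K sits to the right of Y, Y = QK⁻¹.
det K = 1; the adjugate gives K⁻¹ = [[15, 9, 7], [7, 4, 3], [13, 8, 6]].
Y = QK⁻¹ = [[1, -1, -1]] · [[15, 9, 7], [7, 4, 3], [13, 8, 6]] = [[-5, -3, -2]].

Y = [[-5, -3, -2]]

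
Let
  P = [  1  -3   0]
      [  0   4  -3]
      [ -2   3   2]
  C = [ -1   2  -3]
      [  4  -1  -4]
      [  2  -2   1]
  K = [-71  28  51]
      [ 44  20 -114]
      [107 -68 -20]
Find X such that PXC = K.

X = [[2, -2, -5], [1, 4, 1], [-4, 0, 2]]

Isolating X: multiply by P⁻¹ from the left and C⁻¹ from the right, so X = P⁻¹KC⁻¹.
P has determinant -1; P⁻¹ = [[-17, -6, -9], [-6, -2, -3], [-8, -3, -4]].
det C = 3, so C⁻¹ = [[-3, 4/3, -11/3], [-4, 5/3, -16/3], [-2, 2/3, -7/3]].
P⁻¹K = [[-20, 16, -3], [17, -4, -18], [8, -12, 14]].
X = (P⁻¹K)C⁻¹ = [[2, -2, -5], [1, 4, 1], [-4, 0, 2]].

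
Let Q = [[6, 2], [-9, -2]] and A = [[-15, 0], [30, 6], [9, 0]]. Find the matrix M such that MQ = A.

M = [[5, 5], [-1, -4], [-3, -3]]

Since Q sits to the right of M, M = AQ⁻¹.
Q has determinant 6; Q⁻¹ = [[-1/3, -1/3], [3/2, 1]].
M = AQ⁻¹ = [[-15, 0], [30, 6], [9, 0]] · [[-1/3, -1/3], [3/2, 1]] = [[5, 5], [-1, -4], [-3, -3]].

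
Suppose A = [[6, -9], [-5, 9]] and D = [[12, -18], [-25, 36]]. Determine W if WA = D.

W = [[2, 0], [-5, -1]]

Right-multiplying both sides by A⁻¹ gives W = DA⁻¹.
det A = 9, so A⁻¹ = [[1, 1], [5/9, 2/3]].
W = DA⁻¹ = [[12, -18], [-25, 36]] · [[1, 1], [5/9, 2/3]] = [[2, 0], [-5, -1]].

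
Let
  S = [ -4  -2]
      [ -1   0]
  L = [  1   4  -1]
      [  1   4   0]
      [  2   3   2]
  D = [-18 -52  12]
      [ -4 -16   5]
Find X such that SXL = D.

Isolating X: multiply by S⁻¹ from the left and L⁻¹ from the right, so X = S⁻¹DL⁻¹.
S has determinant -2; S⁻¹ = [[0, -1], [-1/2, 2]].
det L = 5, so L⁻¹ = [[8/5, -11/5, 4/5], [-2/5, 4/5, -1/5], [-1, 1, 0]].
S⁻¹D = [[4, 16, -5], [1, -6, 4]].
X = (S⁻¹D)L⁻¹ = [[5, -1, 0], [0, -3, 2]].

X = [[5, -1, 0], [0, -3, 2]]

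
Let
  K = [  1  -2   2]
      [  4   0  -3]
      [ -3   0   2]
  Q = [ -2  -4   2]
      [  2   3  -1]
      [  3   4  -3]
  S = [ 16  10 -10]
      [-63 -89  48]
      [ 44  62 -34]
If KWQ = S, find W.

W = [[0, 0, -2], [-5, 2, -4], [0, 5, 1]]

Isolating W: multiply by K⁻¹ from the left and Q⁻¹ from the right, so W = K⁻¹SQ⁻¹.
det K = -2; the adjugate gives K⁻¹ = [[0, -2, -3], [-1/2, -4, -11/2], [0, -3, -4]].
det Q = -4, so Q⁻¹ = [[5/4, 1, 1/2], [-3/4, 0, -1/2], [1/4, 1, -1/2]].
K⁻¹S = [[-6, -8, 6], [2, 10, 0], [13, 19, -8]].
W = (K⁻¹S)Q⁻¹ = [[0, 0, -2], [-5, 2, -4], [0, 5, 1]].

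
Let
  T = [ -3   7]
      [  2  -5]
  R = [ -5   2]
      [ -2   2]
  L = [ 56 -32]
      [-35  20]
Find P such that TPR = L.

P = T⁻¹LR⁻¹ (apply T⁻¹ on the left and R⁻¹ on the right).
T has determinant 1; T⁻¹ = [[-5, -7], [-2, -3]].
R has determinant -6; R⁻¹ = [[-1/3, 1/3], [-1/3, 5/6]].
T⁻¹L = [[-35, 20], [-7, 4]].
P = (T⁻¹L)R⁻¹ = [[5, 5], [1, 1]].

P = [[5, 5], [1, 1]]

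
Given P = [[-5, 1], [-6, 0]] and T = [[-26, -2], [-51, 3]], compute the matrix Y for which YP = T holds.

Right-multiplying both sides by P⁻¹ gives Y = TP⁻¹.
det P = 6, so P⁻¹ = [[0, -1/6], [1, -5/6]].
Y = TP⁻¹ = [[-26, -2], [-51, 3]] · [[0, -1/6], [1, -5/6]] = [[-2, 6], [3, 6]].

Y = [[-2, 6], [3, 6]]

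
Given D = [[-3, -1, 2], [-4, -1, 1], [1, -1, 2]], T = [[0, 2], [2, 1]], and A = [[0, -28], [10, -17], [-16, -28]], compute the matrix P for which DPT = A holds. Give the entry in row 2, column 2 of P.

0

Isolating P: multiply by D⁻¹ from the left and T⁻¹ from the right, so P = D⁻¹AT⁻¹.
D has determinant 4; D⁻¹ = [[-1/4, 0, 1/4], [9/4, -2, -5/4], [5/4, -1, -1/4]].
T has determinant -4; T⁻¹ = [[-1/4, 1/2], [1/2, 0]].
D⁻¹A = [[-4, 0], [0, 6], [-6, -11]].
P = (D⁻¹A)T⁻¹ = [[1, -2], [3, 0], [-4, -3]].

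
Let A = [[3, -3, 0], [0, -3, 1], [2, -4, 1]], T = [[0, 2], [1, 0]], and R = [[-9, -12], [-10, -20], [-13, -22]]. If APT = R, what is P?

P = [[1, 0], [3, 3], [-1, -1]]

P = A⁻¹RT⁻¹ (apply A⁻¹ on the left and T⁻¹ on the right).
det A = -3, so A⁻¹ = [[-1/3, -1, 1], [-2/3, -1, 1], [-2, -2, 3]].
det T = -2; the adjugate gives T⁻¹ = [[0, 1], [1/2, 0]].
A⁻¹R = [[0, 2], [3, 6], [-1, -2]].
P = (A⁻¹R)T⁻¹ = [[1, 0], [3, 3], [-1, -1]].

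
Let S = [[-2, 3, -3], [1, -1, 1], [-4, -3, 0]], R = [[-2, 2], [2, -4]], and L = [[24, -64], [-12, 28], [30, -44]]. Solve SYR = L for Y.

Left-multiply by S⁻¹ and right-multiply by R⁻¹: Y = S⁻¹LR⁻¹.
det S = 3, so S⁻¹ = [[1, 3, 0], [-4/3, -4, -1/3], [-7/3, -6, -1/3]].
R has determinant 4; R⁻¹ = [[-1, -1/2], [-1/2, -1/2]].
S⁻¹L = [[-12, 20], [6, -12], [6, -4]].
Y = (S⁻¹L)R⁻¹ = [[2, -4], [0, 3], [-4, -1]].

Y = [[2, -4], [0, 3], [-4, -1]]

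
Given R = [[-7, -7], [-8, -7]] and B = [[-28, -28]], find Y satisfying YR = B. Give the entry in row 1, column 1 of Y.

4

R is on the right of Y, so right-multiply by R⁻¹: Y = BR⁻¹.
det R = -7, so R⁻¹ = [[1, -1], [-8/7, 1]].
Y = BR⁻¹ = [[-28, -28]] · [[1, -1], [-8/7, 1]] = [[4, 0]].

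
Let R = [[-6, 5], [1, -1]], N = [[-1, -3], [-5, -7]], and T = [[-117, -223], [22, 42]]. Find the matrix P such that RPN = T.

P = [[-2, -1], [5, 2]]

Left-multiply by R⁻¹ and right-multiply by N⁻¹: P = R⁻¹TN⁻¹.
R has determinant 1; R⁻¹ = [[-1, -5], [-1, -6]].
det N = -8, so N⁻¹ = [[7/8, -3/8], [-5/8, 1/8]].
R⁻¹T = [[7, 13], [-15, -29]].
P = (R⁻¹T)N⁻¹ = [[-2, -1], [5, 2]].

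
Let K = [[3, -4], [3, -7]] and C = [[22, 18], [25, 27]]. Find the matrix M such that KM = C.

M = [[6, 2], [-1, -3]]

Left-multiplying both sides by K⁻¹ gives M = K⁻¹C.
det K = -9, so K⁻¹ = [[7/9, -4/9], [1/3, -1/3]].
M = K⁻¹C = [[7/9, -4/9], [1/3, -1/3]] · [[22, 18], [25, 27]] = [[6, 2], [-1, -3]].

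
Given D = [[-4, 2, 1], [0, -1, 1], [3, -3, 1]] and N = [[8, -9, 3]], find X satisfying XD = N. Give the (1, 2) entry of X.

Right-multiplying both sides by D⁻¹ gives X = ND⁻¹.
det D = 1, so D⁻¹ = [[2, -5, 3], [3, -7, 4], [3, -6, 4]].
X = ND⁻¹ = [[8, -9, 3]] · [[2, -5, 3], [3, -7, 4], [3, -6, 4]] = [[-2, 5, 0]].

5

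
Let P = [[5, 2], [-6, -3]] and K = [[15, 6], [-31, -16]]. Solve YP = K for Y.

P is on the right of Y, so right-multiply by P⁻¹: Y = KP⁻¹.
P has determinant -3; P⁻¹ = [[1, 2/3], [-2, -5/3]].
Y = KP⁻¹ = [[15, 6], [-31, -16]] · [[1, 2/3], [-2, -5/3]] = [[3, 0], [1, 6]].

Y = [[3, 0], [1, 6]]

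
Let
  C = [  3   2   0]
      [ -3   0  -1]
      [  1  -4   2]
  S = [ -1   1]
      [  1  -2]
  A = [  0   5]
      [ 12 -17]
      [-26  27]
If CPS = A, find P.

P = [[1, -1], [-4, -1], [4, -2]]

P = C⁻¹AS⁻¹ (apply C⁻¹ on the left and S⁻¹ on the right).
det C = -2; the adjugate gives C⁻¹ = [[2, 2, 1], [-5/2, -3, -3/2], [-6, -7, -3]].
det S = 1, so S⁻¹ = [[-2, -1], [-1, -1]].
C⁻¹A = [[-2, 3], [3, -2], [-6, 8]].
P = (C⁻¹A)S⁻¹ = [[1, -1], [-4, -1], [4, -2]].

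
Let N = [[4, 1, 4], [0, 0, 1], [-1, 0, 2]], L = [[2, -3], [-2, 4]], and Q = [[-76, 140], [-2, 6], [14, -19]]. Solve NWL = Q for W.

W = [[-5, 4], [0, -2], [2, 3]]

W = N⁻¹QL⁻¹ (apply N⁻¹ on the left and L⁻¹ on the right).
det N = -1; the adjugate gives N⁻¹ = [[0, 2, -1], [1, -12, 4], [0, 1, 0]].
det L = 2, so L⁻¹ = [[2, 3/2], [1, 1]].
N⁻¹Q = [[-18, 31], [4, -8], [-2, 6]].
W = (N⁻¹Q)L⁻¹ = [[-5, 4], [0, -2], [2, 3]].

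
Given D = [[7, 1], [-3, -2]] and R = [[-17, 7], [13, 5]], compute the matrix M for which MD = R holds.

M = [[-5, -6], [1, -2]]

Right-multiplying both sides by D⁻¹ gives M = RD⁻¹.
det D = -11; the adjugate gives D⁻¹ = [[2/11, 1/11], [-3/11, -7/11]].
M = RD⁻¹ = [[-17, 7], [13, 5]] · [[2/11, 1/11], [-3/11, -7/11]] = [[-5, -6], [1, -2]].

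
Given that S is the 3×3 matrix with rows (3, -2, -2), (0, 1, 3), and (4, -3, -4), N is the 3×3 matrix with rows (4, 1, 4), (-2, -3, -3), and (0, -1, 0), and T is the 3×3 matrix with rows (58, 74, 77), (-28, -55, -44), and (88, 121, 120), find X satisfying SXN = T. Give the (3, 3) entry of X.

Isolating X: multiply by S⁻¹ from the left and N⁻¹ from the right, so X = S⁻¹TN⁻¹.
S has determinant -1; S⁻¹ = [[-5, 2, 4], [-12, 4, 9], [4, -1, -3]].
det N = -4; the adjugate gives N⁻¹ = [[3/4, 1, -9/4], [0, 0, -1], [-1/2, -1, 5/2]].
S⁻¹T = [[6, 4, 7], [-16, -19, -20], [-4, -12, -8]].
X = (S⁻¹T)N⁻¹ = [[1, -1, 0], [-2, 4, 5], [1, 4, 1]].

1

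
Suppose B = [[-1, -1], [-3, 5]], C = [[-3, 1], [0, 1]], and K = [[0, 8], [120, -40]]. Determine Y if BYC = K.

Y = B⁻¹KC⁻¹ (apply B⁻¹ on the left and C⁻¹ on the right).
B has determinant -8; B⁻¹ = [[-5/8, -1/8], [-3/8, 1/8]].
C has determinant -3; C⁻¹ = [[-1/3, 1/3], [0, 1]].
B⁻¹K = [[-15, 0], [15, -8]].
Y = (B⁻¹K)C⁻¹ = [[5, -5], [-5, -3]].

Y = [[5, -5], [-5, -3]]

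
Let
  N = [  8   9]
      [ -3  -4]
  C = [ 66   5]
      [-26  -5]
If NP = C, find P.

Since N multiplies P on the left, P = N⁻¹C.
det N = -5; the adjugate gives N⁻¹ = [[4/5, 9/5], [-3/5, -8/5]].
P = N⁻¹C = [[4/5, 9/5], [-3/5, -8/5]] · [[66, 5], [-26, -5]] = [[6, -5], [2, 5]].

P = [[6, -5], [2, 5]]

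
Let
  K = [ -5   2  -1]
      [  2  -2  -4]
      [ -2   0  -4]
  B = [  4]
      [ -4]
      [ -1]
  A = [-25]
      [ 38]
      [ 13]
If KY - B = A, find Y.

KY = A + B = [[-21], [34], [12]].
K is on the left of Y, so left-multiply by K⁻¹: Y = K⁻¹(A + B).
det K = -4, so K⁻¹ = [[-2, -2, 5/2], [-4, -9/2, 11/2], [1, 1, -3/2]].
Y = K⁻¹(A + B) = [[4], [-3], [-5]].

Y = [[4], [-3], [-5]]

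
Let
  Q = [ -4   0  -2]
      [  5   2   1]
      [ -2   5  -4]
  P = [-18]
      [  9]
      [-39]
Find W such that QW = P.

W = [[2], [-3], [5]]

Q is on the left of W, so left-multiply by Q⁻¹: W = Q⁻¹P.
det Q = -6; the adjugate gives Q⁻¹ = [[13/6, 5/3, -2/3], [-3, -2, 1], [-29/6, -10/3, 4/3]].
W = Q⁻¹P = [[13/6, 5/3, -2/3], [-3, -2, 1], [-29/6, -10/3, 4/3]] · [[-18], [9], [-39]] = [[2], [-3], [5]].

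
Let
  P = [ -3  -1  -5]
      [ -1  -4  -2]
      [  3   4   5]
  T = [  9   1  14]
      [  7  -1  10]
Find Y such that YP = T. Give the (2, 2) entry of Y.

5

P is on the right of Y, so right-multiply by P⁻¹: Y = TP⁻¹.
P has determinant -3; P⁻¹ = [[4, 5, 6], [1/3, 0, 1/3], [-8/3, -3, -11/3]].
Y = TP⁻¹ = [[9, 1, 14], [7, -1, 10]] · [[4, 5, 6], [1/3, 0, 1/3], [-8/3, -3, -11/3]] = [[-1, 3, 3], [1, 5, 5]].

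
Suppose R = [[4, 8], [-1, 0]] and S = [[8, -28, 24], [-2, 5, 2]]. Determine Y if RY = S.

R is on the left of Y, so left-multiply by R⁻¹: Y = R⁻¹S.
R has determinant 8; R⁻¹ = [[0, -1], [1/8, 1/2]].
Y = R⁻¹S = [[0, -1], [1/8, 1/2]] · [[8, -28, 24], [-2, 5, 2]] = [[2, -5, -2], [0, -1, 4]].

Y = [[2, -5, -2], [0, -1, 4]]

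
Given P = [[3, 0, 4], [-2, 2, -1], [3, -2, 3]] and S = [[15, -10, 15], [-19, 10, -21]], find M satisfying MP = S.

M = [[0, 0, 5], [-1, -1, -6]]

Since P sits to the right of M, M = SP⁻¹.
P has determinant 4; P⁻¹ = [[1, -2, -2], [3/4, -3/4, -5/4], [-1/2, 3/2, 3/2]].
M = SP⁻¹ = [[15, -10, 15], [-19, 10, -21]] · [[1, -2, -2], [3/4, -3/4, -5/4], [-1/2, 3/2, 3/2]] = [[0, 0, 5], [-1, -1, -6]].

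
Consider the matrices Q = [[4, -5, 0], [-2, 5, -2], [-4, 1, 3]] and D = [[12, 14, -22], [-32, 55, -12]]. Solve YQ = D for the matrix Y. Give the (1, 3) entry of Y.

-6

Since Q sits to the right of Y, Y = DQ⁻¹.
Q has determinant -2; Q⁻¹ = [[-17/2, -15/2, -5], [-7, -6, -4], [-9, -8, -5]].
Y = DQ⁻¹ = [[12, 14, -22], [-32, 55, -12]] · [[-17/2, -15/2, -5], [-7, -6, -4], [-9, -8, -5]] = [[-2, 2, -6], [-5, 6, 0]].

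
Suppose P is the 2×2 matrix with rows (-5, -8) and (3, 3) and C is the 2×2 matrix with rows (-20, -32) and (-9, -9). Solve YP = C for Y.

P is on the right of Y, so right-multiply by P⁻¹: Y = CP⁻¹.
P has determinant 9; P⁻¹ = [[1/3, 8/9], [-1/3, -5/9]].
Y = CP⁻¹ = [[-20, -32], [-9, -9]] · [[1/3, 8/9], [-1/3, -5/9]] = [[4, 0], [0, -3]].

Y = [[4, 0], [0, -3]]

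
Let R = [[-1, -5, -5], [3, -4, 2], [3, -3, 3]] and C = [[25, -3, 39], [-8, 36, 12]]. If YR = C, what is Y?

R is on the right of Y, so right-multiply by R⁻¹: Y = CR⁻¹.
det R = 6; the adjugate gives R⁻¹ = [[-1, 5, -5], [-1/2, 2, -13/6], [1/2, -3, 19/6]].
Y = CR⁻¹ = [[25, -3, 39], [-8, 36, 12]] · [[-1, 5, -5], [-1/2, 2, -13/6], [1/2, -3, 19/6]] = [[-4, 2, 5], [-4, -4, 0]].

Y = [[-4, 2, 5], [-4, -4, 0]]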